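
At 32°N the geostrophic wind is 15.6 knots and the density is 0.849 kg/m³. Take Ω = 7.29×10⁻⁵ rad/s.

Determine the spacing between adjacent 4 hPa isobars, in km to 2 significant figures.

760 km

Coriolis parameter at 32°N:
f = 2Ω sin φ = 2 × 7.29×10⁻⁵ × sin 32° = 7.73×10⁻⁵ s⁻¹
Wind speed in SI: 15.6 knots = 8.03 m/s
Geostrophic balance rearranged: |∂P/∂n| = f ρ V_g
|∂P/∂n| = 7.73×10⁻⁵ × 0.849 × 8.03 = 5.26×10⁻⁴ Pa/m
Isobar spacing: Δn = ΔP/|∂P/∂n| = 400 Pa / 5.26×10⁻⁴ Pa/m = 759840 m ≈ 760 km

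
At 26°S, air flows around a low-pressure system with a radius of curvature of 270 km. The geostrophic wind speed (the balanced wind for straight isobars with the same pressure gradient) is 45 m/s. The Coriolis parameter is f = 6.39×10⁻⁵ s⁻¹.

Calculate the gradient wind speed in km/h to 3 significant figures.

Around a low, centrifugal force acts outward with Coriolis, so pressure-gradient force balances both:
(1/ρ)|∂P/∂n| = fV + V²/R  →  V² + fR·V − fR·V_g = 0
With fR = 6.39×10⁻⁵ × 270×10³ m = 17.3 m/s:
V = [−fR + √((fR)² + 4 fR V_g)]/2 = [−17.3 + √(17.3² + 4×17.3×45)]/2 = 20.5 m/s
Subgeostrophic (V < V_g = 45 m/s), as expected around a low.
Converting: 20.5 m/s × 3.6 = 74.0 km/h

74.0 km/h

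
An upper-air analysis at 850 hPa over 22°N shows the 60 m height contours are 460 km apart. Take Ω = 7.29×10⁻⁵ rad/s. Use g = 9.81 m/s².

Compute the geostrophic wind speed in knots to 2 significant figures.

46 knots

Coriolis parameter at 22°N:
f = 2Ω sin φ = 2 × 7.29×10⁻⁵ × sin 22° = 5.46×10⁻⁵ s⁻¹
Height gradient: |∂Z/∂n| = 60 m / 460000 m = 1.30×10⁻⁴
On a pressure surface, geostrophic balance gives V_g = (g/f)|∂Z/∂n|:
V_g = 9.81 × 1.30×10⁻⁴ / 5.46×10⁻⁵ = 23.4 m/s
Converting: 23.4 m/s × 1.944 = 46 knots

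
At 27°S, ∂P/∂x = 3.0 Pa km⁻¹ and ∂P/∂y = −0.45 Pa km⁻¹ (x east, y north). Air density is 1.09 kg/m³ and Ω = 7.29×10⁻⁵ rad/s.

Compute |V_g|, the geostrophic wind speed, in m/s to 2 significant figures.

Coriolis parameter at 27°S:
f = 2Ω sin φ = 2 × 7.29×10⁻⁵ × sin 27° = 6.62×10⁻⁵ s⁻¹
In the Southern Hemisphere f is negative: f = −6.62×10⁻⁵ s⁻¹.
Component geostrophic relations (x east, y north):
u_g = −(1/(fρ)) ∂P/∂y,  v_g = (1/(fρ)) ∂P/∂x
u_g = −(−0.45×10⁻³)/(−6.62×10⁻⁵ × 1.09) = −6.24 m/s;  v_g = (3.0×10⁻³)/(−6.62×10⁻⁵ × 1.09) = −41.6 m/s
|V_g| = √(u_g² + v_g²) = 42.0 m/s

42 m/s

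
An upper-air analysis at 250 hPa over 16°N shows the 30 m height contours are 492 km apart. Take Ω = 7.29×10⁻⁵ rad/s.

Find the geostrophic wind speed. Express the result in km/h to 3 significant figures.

Coriolis parameter at 16°N:
f = 2Ω sin φ = 2 × 7.29×10⁻⁵ × sin 16° = 4.02×10⁻⁵ s⁻¹
Height gradient: |∂Z/∂n| = 30 m / 492000 m = 6.10×10⁻⁵
On a pressure surface, geostrophic balance gives V_g = (g/f)|∂Z/∂n|:
V_g = 9.81 × 6.10×10⁻⁵ / 4.02×10⁻⁵ = 14.9 m/s
Converting: 14.9 m/s × 3.6 = 53.6 km/h

53.6 km/h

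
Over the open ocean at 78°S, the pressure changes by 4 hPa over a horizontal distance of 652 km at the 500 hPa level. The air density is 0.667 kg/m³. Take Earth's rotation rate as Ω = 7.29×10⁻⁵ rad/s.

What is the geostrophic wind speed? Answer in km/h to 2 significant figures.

Coriolis parameter at 78°S:
f = 2Ω sin φ = 2 × 7.29×10⁻⁵ × sin 78° = 1.43×10⁻⁴ s⁻¹
Pressure gradient: |∂P/∂n| = 400 Pa / 652000 m = 6.13×10⁻⁴ Pa/m
Geostrophic balance (pressure-gradient force = Coriolis force):
V_g = (1/(fρ)) |∂P/∂n| = 6.13×10⁻⁴ / (1.43×10⁻⁴ × 0.667) = 6.45 m/s
Converting: 6.45 m/s × 3.6 = 23 km/h

23 km/h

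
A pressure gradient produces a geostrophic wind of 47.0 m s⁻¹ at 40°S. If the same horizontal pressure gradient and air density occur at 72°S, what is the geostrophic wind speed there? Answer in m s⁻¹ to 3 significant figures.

31.8 m s⁻¹

With the same pressure gradient and density, V_g ∝ 1/f ∝ 1/sin φ.
V₂ = V₁ · sin φ₁ / sin φ₂ = 47.0 × sin 40° / sin 72°
V₂ = 47.0 × 0.6428/0.9511 = 31.8 m s⁻¹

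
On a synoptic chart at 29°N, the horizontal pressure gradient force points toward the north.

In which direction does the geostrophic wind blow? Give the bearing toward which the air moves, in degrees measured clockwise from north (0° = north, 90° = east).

090°

The pressure-gradient force points toward the north (bearing 000°).
Geostrophic balance: in the Northern Hemisphere the Coriolis force deflects motion to the right, so the geostrophic wind blows 90° to the right of the pressure-gradient force (low pressure on the left).
Rotating 000° by 90° clockwise gives 090° — the wind blows toward the east.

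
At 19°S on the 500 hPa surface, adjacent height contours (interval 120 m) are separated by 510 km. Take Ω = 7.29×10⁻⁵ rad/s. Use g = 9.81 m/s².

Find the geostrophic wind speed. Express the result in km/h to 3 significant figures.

175 km/h

Coriolis parameter at 19°S:
f = 2Ω sin φ = 2 × 7.29×10⁻⁵ × sin 19° = 4.75×10⁻⁵ s⁻¹
Height gradient: |∂Z/∂n| = 120 m / 510000 m = 2.35×10⁻⁴
On a pressure surface, geostrophic balance gives V_g = (g/f)|∂Z/∂n|:
V_g = 9.81 × 2.35×10⁻⁴ / 4.75×10⁻⁵ = 48.6 m/s
Converting: 48.6 m/s × 3.6 = 175 km/h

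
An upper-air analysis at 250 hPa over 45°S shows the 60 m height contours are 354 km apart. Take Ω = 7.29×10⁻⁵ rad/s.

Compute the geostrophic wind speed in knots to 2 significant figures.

Coriolis parameter at 45°S:
f = 2Ω sin φ = 2 × 7.29×10⁻⁵ × sin 45° = 1.03×10⁻⁴ s⁻¹
Height gradient: |∂Z/∂n| = 60 m / 354000 m = 1.69×10⁻⁴
On a pressure surface, geostrophic balance gives V_g = (g/f)|∂Z/∂n|:
V_g = 9.81 × 1.69×10⁻⁴ / 1.03×10⁻⁴ = 16.1 m/s
Converting: 16.1 m/s × 1.944 = 31 knots

31 knots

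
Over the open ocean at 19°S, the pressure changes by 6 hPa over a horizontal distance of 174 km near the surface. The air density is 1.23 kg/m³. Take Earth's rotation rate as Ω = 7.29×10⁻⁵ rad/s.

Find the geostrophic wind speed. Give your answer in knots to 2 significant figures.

Coriolis parameter at 19°S:
f = 2Ω sin φ = 2 × 7.29×10⁻⁵ × sin 19° = 4.75×10⁻⁵ s⁻¹
Pressure gradient: |∂P/∂n| = 600 Pa / 174000 m = 3.45×10⁻³ Pa/m
Geostrophic balance (pressure-gradient force = Coriolis force):
V_g = (1/(fρ)) |∂P/∂n| = 3.45×10⁻³ / (4.75×10⁻⁵ × 1.23) = 59.1 m/s
Converting: 59.1 m/s × 1.944 = 110 knots

110 knots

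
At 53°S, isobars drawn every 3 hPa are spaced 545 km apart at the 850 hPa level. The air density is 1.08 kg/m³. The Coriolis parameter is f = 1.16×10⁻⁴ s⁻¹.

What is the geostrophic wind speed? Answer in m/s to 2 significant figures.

Pressure gradient: |∂P/∂n| = 300 Pa / 545000 m = 5.50×10⁻⁴ Pa/m
Geostrophic balance (pressure-gradient force = Coriolis force):
V_g = (1/(fρ)) |∂P/∂n| = 5.50×10⁻⁴ / (1.16×10⁻⁴ × 1.08) = 4.39 m/s

4.4 m/s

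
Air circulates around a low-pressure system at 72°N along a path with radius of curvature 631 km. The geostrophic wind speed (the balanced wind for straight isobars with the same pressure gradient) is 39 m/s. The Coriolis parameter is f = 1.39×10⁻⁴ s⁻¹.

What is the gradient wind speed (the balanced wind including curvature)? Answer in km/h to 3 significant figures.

Around a low, centrifugal force acts outward with Coriolis, so pressure-gradient force balances both:
(1/ρ)|∂P/∂n| = fV + V²/R  →  V² + fR·V − fR·V_g = 0
With fR = 1.39×10⁻⁴ × 631×10³ m = 87.7 m/s:
V = [−fR + √((fR)² + 4 fR V_g)]/2 = [−87.7 + √(87.7² + 4×87.7×39)]/2 = 29.2 m/s
Subgeostrophic (V < V_g = 39 m/s), as expected around a low.
Converting: 29.2 m/s × 3.6 = 105 km/h

105 km/h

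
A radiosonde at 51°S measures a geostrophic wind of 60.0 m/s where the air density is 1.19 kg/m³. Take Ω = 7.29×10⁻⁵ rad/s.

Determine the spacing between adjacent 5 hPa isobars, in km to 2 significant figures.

62 km

Coriolis parameter at 51°S:
f = 2Ω sin φ = 2 × 7.29×10⁻⁵ × sin 51° = 1.13×10⁻⁴ s⁻¹
Geostrophic balance rearranged: |∂P/∂n| = f ρ V_g
|∂P/∂n| = 1.13×10⁻⁴ × 1.19 × 60.0 = 8.09×10⁻³ Pa/m
Isobar spacing: Δn = ΔP/|∂P/∂n| = 500 Pa / 8.09×10⁻³ Pa/m = 61803 m ≈ 62 km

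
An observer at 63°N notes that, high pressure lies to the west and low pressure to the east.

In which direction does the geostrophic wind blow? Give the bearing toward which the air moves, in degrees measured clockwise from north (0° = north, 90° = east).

The pressure-gradient force points toward the east (bearing 090°).
Geostrophic balance: in the Northern Hemisphere the Coriolis force deflects motion to the right, so the geostrophic wind blows 90° to the right of the pressure-gradient force (low pressure on the left).
Rotating 090° by 90° clockwise gives 180° — the wind blows toward the south.

180°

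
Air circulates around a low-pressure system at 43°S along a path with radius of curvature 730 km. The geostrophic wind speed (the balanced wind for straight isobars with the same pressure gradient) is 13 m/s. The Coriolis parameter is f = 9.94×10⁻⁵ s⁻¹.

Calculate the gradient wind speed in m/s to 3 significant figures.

Around a low, centrifugal force acts outward with Coriolis, so pressure-gradient force balances both:
(1/ρ)|∂P/∂n| = fV + V²/R  →  V² + fR·V − fR·V_g = 0
With fR = 9.94×10⁻⁵ × 730×10³ m = 72.6 m/s:
V = [−fR + √((fR)² + 4 fR V_g)]/2 = [−72.6 + √(72.6² + 4×72.6×13)]/2 = 11.3 m/s
Subgeostrophic (V < V_g = 13 m/s), as expected around a low.

11.3 m/s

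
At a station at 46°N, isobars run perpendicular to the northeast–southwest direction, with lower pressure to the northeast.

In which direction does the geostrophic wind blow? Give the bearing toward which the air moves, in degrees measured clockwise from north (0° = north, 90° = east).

The pressure-gradient force points toward the northeast (bearing 045°).
Geostrophic balance: in the Northern Hemisphere the Coriolis force deflects motion to the right, so the geostrophic wind blows 90° to the right of the pressure-gradient force (low pressure on the left).
Rotating 045° by 90° clockwise gives 135° — the wind blows toward the southeast.

135°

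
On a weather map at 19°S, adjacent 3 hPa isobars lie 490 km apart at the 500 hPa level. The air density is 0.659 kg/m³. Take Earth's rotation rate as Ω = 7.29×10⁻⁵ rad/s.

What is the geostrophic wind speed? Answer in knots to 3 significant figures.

Coriolis parameter at 19°S:
f = 2Ω sin φ = 2 × 7.29×10⁻⁵ × sin 19° = 4.75×10⁻⁵ s⁻¹
Pressure gradient: |∂P/∂n| = 300 Pa / 490000 m = 6.12×10⁻⁴ Pa/m
Geostrophic balance (pressure-gradient force = Coriolis force):
V_g = (1/(fρ)) |∂P/∂n| = 6.12×10⁻⁴ / (4.75×10⁻⁵ × 0.659) = 19.6 m/s
Converting: 19.6 m/s × 1.944 = 38.0 knots

38.0 knots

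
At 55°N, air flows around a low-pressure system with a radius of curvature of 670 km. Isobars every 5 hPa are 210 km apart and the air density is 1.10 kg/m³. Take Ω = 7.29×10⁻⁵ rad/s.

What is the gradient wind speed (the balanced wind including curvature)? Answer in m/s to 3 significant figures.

Coriolis parameter at 55°N:
f = 2Ω sin φ = 2 × 7.29×10⁻⁵ × sin 55° = 1.19×10⁻⁴ s⁻¹
Pressure gradient: |∂P/∂n| = 500 Pa / 210000 m = 2.38×10⁻³ Pa/m
Geostrophic speed: V_g = |∂P/∂n|/(fρ) = 2.38×10⁻³/(1.19×10⁻⁴ × 1.10) = 18.1 m/s
Around a low, centrifugal force acts outward with Coriolis, so pressure-gradient force balances both:
(1/ρ)|∂P/∂n| = fV + V²/R  →  V² + fR·V − fR·V_g = 0
With fR = 1.19×10⁻⁴ × 670×10³ m = 80.0 m/s:
V = [−fR + √((fR)² + 4 fR V_g)]/2 = [−80.0 + √(80.0² + 4×80.0×18.1)]/2 = 15.2 m/s
Subgeostrophic (V < V_g = 18.1 m/s), as expected around a low.

15.2 m/s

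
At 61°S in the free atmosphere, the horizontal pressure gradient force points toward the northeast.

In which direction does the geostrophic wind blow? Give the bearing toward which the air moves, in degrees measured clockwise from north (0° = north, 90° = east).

315°

The pressure-gradient force points toward the northeast (bearing 045°).
Geostrophic balance: in the Southern Hemisphere the Coriolis force deflects motion to the left, so the geostrophic wind blows 90° to the left of the pressure-gradient force (low pressure on the right).
Rotating 045° by 90° counterclockwise gives 315° — the wind blows toward the northwest.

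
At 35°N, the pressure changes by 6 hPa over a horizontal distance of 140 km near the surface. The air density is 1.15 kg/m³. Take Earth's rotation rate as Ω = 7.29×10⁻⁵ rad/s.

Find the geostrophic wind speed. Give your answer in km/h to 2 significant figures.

Coriolis parameter at 35°N:
f = 2Ω sin φ = 2 × 7.29×10⁻⁵ × sin 35° = 8.36×10⁻⁵ s⁻¹
Pressure gradient: |∂P/∂n| = 600 Pa / 140000 m = 4.29×10⁻³ Pa/m
Geostrophic balance (pressure-gradient force = Coriolis force):
V_g = (1/(fρ)) |∂P/∂n| = 4.29×10⁻³ / (8.36×10⁻⁵ × 1.15) = 44.6 m/s
Converting: 44.6 m/s × 3.6 = 160 km/h

160 km/h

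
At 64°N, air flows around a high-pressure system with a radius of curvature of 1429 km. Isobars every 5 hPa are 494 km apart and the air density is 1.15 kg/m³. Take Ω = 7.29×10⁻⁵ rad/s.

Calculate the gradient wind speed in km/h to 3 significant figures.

25.1 km/h

Coriolis parameter at 64°N:
f = 2Ω sin φ = 2 × 7.29×10⁻⁵ × sin 64° = 1.31×10⁻⁴ s⁻¹
Pressure gradient: |∂P/∂n| = 500 Pa / 494000 m = 1.01×10⁻³ Pa/m
Geostrophic speed: V_g = |∂P/∂n|/(fρ) = 1.01×10⁻³/(1.31×10⁻⁴ × 1.15) = 6.72 m/s
Around a high, pressure-gradient force acts outward with centrifugal, so Coriolis balances both:
fV = (1/ρ)|∂P/∂n| + V²/R  →  V² − fR·V + fR·V_g = 0
With fR = 1.31×10⁻⁴ × 1429×10³ m = 187 m/s:
V = [fR − √((fR)² − 4 fR V_g)]/2 = [187 − √(187² − 4×187×6.72)]/2 = 6.98 m/s
Supergeostrophic (V > V_g = 6.72 m/s), as expected around a high.
Converting: 6.98 m/s × 3.6 = 25.1 km/h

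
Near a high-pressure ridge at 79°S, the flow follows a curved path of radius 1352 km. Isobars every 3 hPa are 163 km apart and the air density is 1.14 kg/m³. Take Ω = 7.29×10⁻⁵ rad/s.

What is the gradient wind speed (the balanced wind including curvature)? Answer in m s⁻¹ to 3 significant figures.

12.0 m s⁻¹

Coriolis parameter at 79°S:
f = 2Ω sin φ = 2 × 7.29×10⁻⁵ × sin 79° = 1.43×10⁻⁴ s⁻¹
Pressure gradient: |∂P/∂n| = 300 Pa / 163000 m = 1.84×10⁻³ Pa/m
Geostrophic speed: V_g = |∂P/∂n|/(fρ) = 1.84×10⁻³/(1.43×10⁻⁴ × 1.14) = 11.3 m/s
Around a high, pressure-gradient force acts outward with centrifugal, so Coriolis balances both:
fV = (1/ρ)|∂P/∂n| + V²/R  →  V² − fR·V + fR·V_g = 0
With fR = 1.43×10⁻⁴ × 1352×10³ m = 193 m/s:
V = [fR − √((fR)² − 4 fR V_g)]/2 = [193 − √(193² − 4×193×11.3)]/2 = 12 m/s
Supergeostrophic (V > V_g = 11.3 m/s), as expected around a high.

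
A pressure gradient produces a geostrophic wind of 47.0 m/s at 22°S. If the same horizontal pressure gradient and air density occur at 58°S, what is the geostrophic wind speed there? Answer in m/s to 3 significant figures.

With the same pressure gradient and density, V_g ∝ 1/f ∝ 1/sin φ.
V₂ = V₁ · sin φ₁ / sin φ₂ = 47.0 × sin 22° / sin 58°
V₂ = 47.0 × 0.3746/0.8480 = 20.8 m/s

20.8 m/s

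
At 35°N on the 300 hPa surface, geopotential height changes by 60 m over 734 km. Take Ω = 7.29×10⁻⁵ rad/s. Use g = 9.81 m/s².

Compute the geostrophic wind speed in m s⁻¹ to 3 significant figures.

Coriolis parameter at 35°N:
f = 2Ω sin φ = 2 × 7.29×10⁻⁵ × sin 35° = 8.36×10⁻⁵ s⁻¹
Height gradient: |∂Z/∂n| = 60 m / 734000 m = 8.17×10⁻⁵
On a pressure surface, geostrophic balance gives V_g = (g/f)|∂Z/∂n|:
V_g = 9.81 × 8.17×10⁻⁵ / 8.36×10⁻⁵ = 9.59 m/s

9.59 m s⁻¹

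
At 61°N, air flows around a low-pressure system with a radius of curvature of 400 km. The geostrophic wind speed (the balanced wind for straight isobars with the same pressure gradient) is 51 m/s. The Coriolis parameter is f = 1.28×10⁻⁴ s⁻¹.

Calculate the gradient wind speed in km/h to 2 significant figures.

110 km/h

Around a low, centrifugal force acts outward with Coriolis, so pressure-gradient force balances both:
(1/ρ)|∂P/∂n| = fV + V²/R  →  V² + fR·V − fR·V_g = 0
With fR = 1.28×10⁻⁴ × 400×10³ m = 51.2 m/s:
V = [−fR + √((fR)² + 4 fR V_g)]/2 = [−51.2 + √(51.2² + 4×51.2×51)]/2 = 31.6 m/s
Subgeostrophic (V < V_g = 51 m/s), as expected around a low.
Converting: 31.6 m/s × 3.6 = 110 km/h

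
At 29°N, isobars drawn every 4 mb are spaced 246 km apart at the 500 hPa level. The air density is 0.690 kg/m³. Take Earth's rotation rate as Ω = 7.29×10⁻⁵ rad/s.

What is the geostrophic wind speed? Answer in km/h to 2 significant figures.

Coriolis parameter at 29°N:
f = 2Ω sin φ = 2 × 7.29×10⁻⁵ × sin 29° = 7.07×10⁻⁵ s⁻¹
Pressure gradient: |∂P/∂n| = 400 Pa / 246000 m = 1.63×10⁻³ Pa/m
Geostrophic balance (pressure-gradient force = Coriolis force):
V_g = (1/(fρ)) |∂P/∂n| = 1.63×10⁻³ / (7.07×10⁻⁵ × 0.690) = 33.3 m/s
Converting: 33.3 m/s × 3.6 = 120 km/h

120 km/h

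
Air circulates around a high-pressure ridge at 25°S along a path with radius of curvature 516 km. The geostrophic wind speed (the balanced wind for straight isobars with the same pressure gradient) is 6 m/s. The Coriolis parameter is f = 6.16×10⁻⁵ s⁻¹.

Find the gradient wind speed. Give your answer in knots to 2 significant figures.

Around a high, pressure-gradient force acts outward with centrifugal, so Coriolis balances both:
fV = (1/ρ)|∂P/∂n| + V²/R  →  V² − fR·V + fR·V_g = 0
With fR = 6.16×10⁻⁵ × 516×10³ m = 31.8 m/s:
V = [fR − √((fR)² − 4 fR V_g)]/2 = [31.8 − √(31.8² − 4×31.8×6)]/2 = 8.03 m/s
Supergeostrophic (V > V_g = 6 m/s), as expected around a high.
Converting: 8.03 m/s × 1.944 = 16 knots

16 knots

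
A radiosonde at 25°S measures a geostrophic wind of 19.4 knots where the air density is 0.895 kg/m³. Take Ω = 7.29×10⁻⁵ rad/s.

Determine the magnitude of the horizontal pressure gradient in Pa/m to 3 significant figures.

Coriolis parameter at 25°S:
f = 2Ω sin φ = 2 × 7.29×10⁻⁵ × sin 25° = 6.16×10⁻⁵ s⁻¹
Wind speed in SI: 19.4 knots = 9.98 m/s
Geostrophic balance rearranged: |∂P/∂n| = f ρ V_g
|∂P/∂n| = 6.16×10⁻⁵ × 0.895 × 9.98 = 5.50×10⁻⁴ Pa/m

5.50×10⁻⁴ Pa/m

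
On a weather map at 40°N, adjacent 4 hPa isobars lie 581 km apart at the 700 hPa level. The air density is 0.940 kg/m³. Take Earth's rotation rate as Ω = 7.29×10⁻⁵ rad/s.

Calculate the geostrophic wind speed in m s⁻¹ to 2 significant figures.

7.8 m s⁻¹

Coriolis parameter at 40°N:
f = 2Ω sin φ = 2 × 7.29×10⁻⁵ × sin 40° = 9.37×10⁻⁵ s⁻¹
Pressure gradient: |∂P/∂n| = 400 Pa / 581000 m = 6.88×10⁻⁴ Pa/m
Geostrophic balance (pressure-gradient force = Coriolis force):
V_g = (1/(fρ)) |∂P/∂n| = 6.88×10⁻⁴ / (9.37×10⁻⁵ × 0.940) = 7.82 m/s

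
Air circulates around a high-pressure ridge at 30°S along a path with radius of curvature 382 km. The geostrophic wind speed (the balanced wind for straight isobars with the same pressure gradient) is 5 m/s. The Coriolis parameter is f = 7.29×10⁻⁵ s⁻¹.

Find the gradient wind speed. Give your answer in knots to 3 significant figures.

Around a high, pressure-gradient force acts outward with centrifugal, so Coriolis balances both:
fV = (1/ρ)|∂P/∂n| + V²/R  →  V² − fR·V + fR·V_g = 0
With fR = 7.29×10⁻⁵ × 382×10³ m = 27.8 m/s:
V = [fR − √((fR)² − 4 fR V_g)]/2 = [27.8 − √(27.8² − 4×27.8×5)]/2 = 6.53 m/s
Supergeostrophic (V > V_g = 5 m/s), as expected around a high.
Converting: 6.53 m/s × 1.944 = 12.7 knots

12.7 knots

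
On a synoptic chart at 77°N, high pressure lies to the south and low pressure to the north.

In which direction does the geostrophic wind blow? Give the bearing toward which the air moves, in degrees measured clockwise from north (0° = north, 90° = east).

The pressure-gradient force points toward the north (bearing 000°).
Geostrophic balance: in the Northern Hemisphere the Coriolis force deflects motion to the right, so the geostrophic wind blows 90° to the right of the pressure-gradient force (low pressure on the left).
Rotating 000° by 90° clockwise gives 090° — the wind blows toward the east.

090°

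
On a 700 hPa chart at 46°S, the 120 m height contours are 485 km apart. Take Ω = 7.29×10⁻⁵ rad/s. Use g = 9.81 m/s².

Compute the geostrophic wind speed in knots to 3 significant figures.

45.0 knots

Coriolis parameter at 46°S:
f = 2Ω sin φ = 2 × 7.29×10⁻⁵ × sin 46° = 1.05×10⁻⁴ s⁻¹
Height gradient: |∂Z/∂n| = 120 m / 485000 m = 2.47×10⁻⁴
On a pressure surface, geostrophic balance gives V_g = (g/f)|∂Z/∂n|:
V_g = 9.81 × 2.47×10⁻⁴ / 1.05×10⁻⁴ = 23.1 m/s
Converting: 23.1 m/s × 1.944 = 45.0 knots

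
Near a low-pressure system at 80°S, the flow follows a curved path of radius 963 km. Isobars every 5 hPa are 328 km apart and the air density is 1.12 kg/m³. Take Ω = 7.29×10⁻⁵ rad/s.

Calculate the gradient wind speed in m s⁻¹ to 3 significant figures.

Coriolis parameter at 80°S:
f = 2Ω sin φ = 2 × 7.29×10⁻⁵ × sin 80° = 1.44×10⁻⁴ s⁻¹
Pressure gradient: |∂P/∂n| = 500 Pa / 328000 m = 1.52×10⁻³ Pa/m
Geostrophic speed: V_g = |∂P/∂n|/(fρ) = 1.52×10⁻³/(1.44×10⁻⁴ × 1.12) = 9.48 m/s
Around a low, centrifugal force acts outward with Coriolis, so pressure-gradient force balances both:
(1/ρ)|∂P/∂n| = fV + V²/R  →  V² + fR·V − fR·V_g = 0
With fR = 1.44×10⁻⁴ × 963×10³ m = 138 m/s:
V = [−fR + √((fR)² + 4 fR V_g)]/2 = [−138 + √(138² + 4×138×9.48)]/2 = 8.91 m/s
Subgeostrophic (V < V_g = 9.48 m/s), as expected around a low.

8.91 m s⁻¹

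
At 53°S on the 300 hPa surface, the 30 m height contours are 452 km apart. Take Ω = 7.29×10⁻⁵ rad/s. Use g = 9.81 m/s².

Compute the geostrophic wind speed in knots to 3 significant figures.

Coriolis parameter at 53°S:
f = 2Ω sin φ = 2 × 7.29×10⁻⁵ × sin 53° = 1.16×10⁻⁴ s⁻¹
Height gradient: |∂Z/∂n| = 30 m / 452000 m = 6.64×10⁻⁵
On a pressure surface, geostrophic balance gives V_g = (g/f)|∂Z/∂n|:
V_g = 9.81 × 6.64×10⁻⁵ / 1.16×10⁻⁴ = 5.59 m/s
Converting: 5.59 m/s × 1.944 = 10.9 knots

10.9 knots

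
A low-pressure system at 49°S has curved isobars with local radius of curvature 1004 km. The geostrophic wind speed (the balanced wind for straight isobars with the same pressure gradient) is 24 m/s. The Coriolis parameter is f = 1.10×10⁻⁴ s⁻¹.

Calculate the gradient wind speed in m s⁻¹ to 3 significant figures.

Around a low, centrifugal force acts outward with Coriolis, so pressure-gradient force balances both:
(1/ρ)|∂P/∂n| = fV + V²/R  →  V² + fR·V − fR·V_g = 0
With fR = 1.10×10⁻⁴ × 1004×10³ m = 110 m/s:
V = [−fR + √((fR)² + 4 fR V_g)]/2 = [−110 + √(110² + 4×110×24)]/2 = 20.3 m/s
Subgeostrophic (V < V_g = 24 m/s), as expected around a low.

20.3 m s⁻¹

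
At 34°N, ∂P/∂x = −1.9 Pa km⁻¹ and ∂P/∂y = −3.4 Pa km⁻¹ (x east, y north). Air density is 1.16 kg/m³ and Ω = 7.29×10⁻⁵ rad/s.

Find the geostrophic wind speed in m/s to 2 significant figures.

41 m/s

Coriolis parameter at 34°N:
f = 2Ω sin φ = 2 × 7.29×10⁻⁵ × sin 34° = 8.15×10⁻⁵ s⁻¹
Component geostrophic relations (x east, y north):
u_g = −(1/(fρ)) ∂P/∂y,  v_g = (1/(fρ)) ∂P/∂x
u_g = −(−3.4×10⁻³)/(8.15×10⁻⁵ × 1.16) = 36.0 m/s;  v_g = (−1.9×10⁻³)/(8.15×10⁻⁵ × 1.16) = −20.1 m/s
|V_g| = √(u_g² + v_g²) = 41.2 m/s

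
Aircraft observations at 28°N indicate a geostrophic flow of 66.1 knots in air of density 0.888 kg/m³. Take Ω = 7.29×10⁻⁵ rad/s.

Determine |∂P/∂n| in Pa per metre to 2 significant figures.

2.1×10⁻³ Pa/m

Coriolis parameter at 28°N:
f = 2Ω sin φ = 2 × 7.29×10⁻⁵ × sin 28° = 6.84×10⁻⁵ s⁻¹
Wind speed in SI: 66.1 knots = 34.0 m/s
Geostrophic balance rearranged: |∂P/∂n| = f ρ V_g
|∂P/∂n| = 6.84×10⁻⁵ × 0.888 × 34.0 = 2.07×10⁻³ Pa/m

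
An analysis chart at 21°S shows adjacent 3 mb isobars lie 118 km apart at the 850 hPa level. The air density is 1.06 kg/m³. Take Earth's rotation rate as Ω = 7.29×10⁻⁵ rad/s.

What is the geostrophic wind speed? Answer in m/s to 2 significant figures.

Coriolis parameter at 21°S:
f = 2Ω sin φ = 2 × 7.29×10⁻⁵ × sin 21° = 5.23×10⁻⁵ s⁻¹
Pressure gradient: |∂P/∂n| = 300 Pa / 118000 m = 2.54×10⁻³ Pa/m
Geostrophic balance (pressure-gradient force = Coriolis force):
V_g = (1/(fρ)) |∂P/∂n| = 2.54×10⁻³ / (5.23×10⁻⁵ × 1.06) = 45.9 m/s

46 m/s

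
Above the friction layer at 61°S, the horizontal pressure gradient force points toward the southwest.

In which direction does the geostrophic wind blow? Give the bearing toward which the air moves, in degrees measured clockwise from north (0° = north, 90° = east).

135°

The pressure-gradient force points toward the southwest (bearing 225°).
Geostrophic balance: in the Southern Hemisphere the Coriolis force deflects motion to the left, so the geostrophic wind blows 90° to the left of the pressure-gradient force (low pressure on the right).
Rotating 225° by 90° counterclockwise gives 135° — the wind blows toward the southeast.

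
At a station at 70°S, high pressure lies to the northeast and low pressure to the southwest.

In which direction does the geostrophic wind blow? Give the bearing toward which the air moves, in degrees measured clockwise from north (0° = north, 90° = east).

135°

The pressure-gradient force points toward the southwest (bearing 225°).
Geostrophic balance: in the Southern Hemisphere the Coriolis force deflects motion to the left, so the geostrophic wind blows 90° to the left of the pressure-gradient force (low pressure on the right).
Rotating 225° by 90° counterclockwise gives 135° — the wind blows toward the southeast.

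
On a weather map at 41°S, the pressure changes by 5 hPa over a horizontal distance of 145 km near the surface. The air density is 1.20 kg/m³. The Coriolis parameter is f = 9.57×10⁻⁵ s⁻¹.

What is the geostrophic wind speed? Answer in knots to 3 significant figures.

58.4 knots

Pressure gradient: |∂P/∂n| = 500 Pa / 145000 m = 3.45×10⁻³ Pa/m
Geostrophic balance (pressure-gradient force = Coriolis force):
V_g = (1/(fρ)) |∂P/∂n| = 3.45×10⁻³ / (9.57×10⁻⁵ × 1.20) = 30.0 m/s
Converting: 30.0 m/s × 1.944 = 58.4 knots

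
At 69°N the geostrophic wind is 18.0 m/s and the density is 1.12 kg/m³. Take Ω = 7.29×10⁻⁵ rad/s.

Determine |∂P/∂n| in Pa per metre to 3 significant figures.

2.74×10⁻³ Pa/m

Coriolis parameter at 69°N:
f = 2Ω sin φ = 2 × 7.29×10⁻⁵ × sin 69° = 1.36×10⁻⁴ s⁻¹
Geostrophic balance rearranged: |∂P/∂n| = f ρ V_g
|∂P/∂n| = 1.36×10⁻⁴ × 1.12 × 18.0 = 2.74×10⁻³ Pa/m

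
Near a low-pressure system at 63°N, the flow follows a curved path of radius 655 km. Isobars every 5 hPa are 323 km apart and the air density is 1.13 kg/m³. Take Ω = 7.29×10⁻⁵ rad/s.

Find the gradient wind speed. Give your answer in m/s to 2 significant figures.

Coriolis parameter at 63°N:
f = 2Ω sin φ = 2 × 7.29×10⁻⁵ × sin 63° = 1.30×10⁻⁴ s⁻¹
Pressure gradient: |∂P/∂n| = 500 Pa / 323000 m = 1.55×10⁻³ Pa/m
Geostrophic speed: V_g = |∂P/∂n|/(fρ) = 1.55×10⁻³/(1.30×10⁻⁴ × 1.13) = 10.5 m/s
Around a low, centrifugal force acts outward with Coriolis, so pressure-gradient force balances both:
(1/ρ)|∂P/∂n| = fV + V²/R  →  V² + fR·V − fR·V_g = 0
With fR = 1.30×10⁻⁴ × 655×10³ m = 85.1 m/s:
V = [−fR + √((fR)² + 4 fR V_g)]/2 = [−85.1 + √(85.1² + 4×85.1×10.5)]/2 = 9.49 m/s
Subgeostrophic (V < V_g = 10.5 m/s), as expected around a low.

9.5 m/s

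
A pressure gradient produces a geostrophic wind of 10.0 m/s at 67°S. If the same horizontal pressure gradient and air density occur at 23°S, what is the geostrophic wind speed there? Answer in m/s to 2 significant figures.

With the same pressure gradient and density, V_g ∝ 1/f ∝ 1/sin φ.
V₂ = V₁ · sin φ₁ / sin φ₂ = 10.0 × sin 67° / sin 23°
V₂ = 10.0 × 0.9205/0.3907 = 24 m/s

24 m/s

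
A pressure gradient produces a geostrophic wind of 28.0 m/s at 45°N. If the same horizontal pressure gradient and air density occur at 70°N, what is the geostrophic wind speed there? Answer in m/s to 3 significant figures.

21.1 m/s

With the same pressure gradient and density, V_g ∝ 1/f ∝ 1/sin φ.
V₂ = V₁ · sin φ₁ / sin φ₂ = 28.0 × sin 45° / sin 70°
V₂ = 28.0 × 0.7071/0.9397 = 21.1 m/s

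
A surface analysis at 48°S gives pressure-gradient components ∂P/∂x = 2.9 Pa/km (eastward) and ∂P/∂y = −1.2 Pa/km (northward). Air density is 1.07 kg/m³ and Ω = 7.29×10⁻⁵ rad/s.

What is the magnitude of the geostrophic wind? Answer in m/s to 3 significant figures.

Coriolis parameter at 48°S:
f = 2Ω sin φ = 2 × 7.29×10⁻⁵ × sin 48° = 1.08×10⁻⁴ s⁻¹
In the Southern Hemisphere f is negative: f = −1.08×10⁻⁴ s⁻¹.
Component geostrophic relations (x east, y north):
u_g = −(1/(fρ)) ∂P/∂y,  v_g = (1/(fρ)) ∂P/∂x
u_g = −(−1.2×10⁻³)/(−1.08×10⁻⁴ × 1.07) = −10.4 m/s;  v_g = (2.9×10⁻³)/(−1.08×10⁻⁴ × 1.07) = −25.0 m/s
|V_g| = √(u_g² + v_g²) = 27.1 m/s

27.1 m/s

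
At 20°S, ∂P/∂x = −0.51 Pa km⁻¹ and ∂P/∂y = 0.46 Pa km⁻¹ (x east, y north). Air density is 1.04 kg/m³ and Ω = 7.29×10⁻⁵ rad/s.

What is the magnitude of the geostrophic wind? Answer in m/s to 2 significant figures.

Coriolis parameter at 20°S:
f = 2Ω sin φ = 2 × 7.29×10⁻⁵ × sin 20° = 4.99×10⁻⁵ s⁻¹
In the Southern Hemisphere f is negative: f = −4.99×10⁻⁵ s⁻¹.
Component geostrophic relations (x east, y north):
u_g = −(1/(fρ)) ∂P/∂y,  v_g = (1/(fρ)) ∂P/∂x
u_g = −(0.46×10⁻³)/(−4.99×10⁻⁵ × 1.04) = 8.87 m/s;  v_g = (−0.51×10⁻³)/(−4.99×10⁻⁵ × 1.04) = 9.83 m/s
|V_g| = √(u_g² + v_g²) = 13.2 m/s

13 m/s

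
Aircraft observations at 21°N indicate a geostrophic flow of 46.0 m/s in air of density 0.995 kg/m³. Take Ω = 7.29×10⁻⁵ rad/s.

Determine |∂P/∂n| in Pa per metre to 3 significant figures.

2.39×10⁻³ Pa/m

Coriolis parameter at 21°N:
f = 2Ω sin φ = 2 × 7.29×10⁻⁵ × sin 21° = 5.23×10⁻⁵ s⁻¹
Geostrophic balance rearranged: |∂P/∂n| = f ρ V_g
|∂P/∂n| = 5.23×10⁻⁵ × 0.995 × 46.0 = 2.39×10⁻³ Pa/m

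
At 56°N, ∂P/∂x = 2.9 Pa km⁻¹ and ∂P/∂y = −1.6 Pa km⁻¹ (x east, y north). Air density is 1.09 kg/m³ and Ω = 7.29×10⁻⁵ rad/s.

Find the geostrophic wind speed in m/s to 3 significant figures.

25.1 m/s

Coriolis parameter at 56°N:
f = 2Ω sin φ = 2 × 7.29×10⁻⁵ × sin 56° = 1.21×10⁻⁴ s⁻¹
Component geostrophic relations (x east, y north):
u_g = −(1/(fρ)) ∂P/∂y,  v_g = (1/(fρ)) ∂P/∂x
u_g = −(−1.6×10⁻³)/(1.21×10⁻⁴ × 1.09) = 12.1 m/s;  v_g = (2.9×10⁻³)/(1.21×10⁻⁴ × 1.09) = 22.0 m/s
|V_g| = √(u_g² + v_g²) = 25.1 m/s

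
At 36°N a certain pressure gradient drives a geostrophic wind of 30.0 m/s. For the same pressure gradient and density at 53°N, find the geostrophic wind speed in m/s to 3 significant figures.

With the same pressure gradient and density, V_g ∝ 1/f ∝ 1/sin φ.
V₂ = V₁ · sin φ₁ / sin φ₂ = 30.0 × sin 36° / sin 53°
V₂ = 30.0 × 0.5878/0.7986 = 22.1 m/s

22.1 m/s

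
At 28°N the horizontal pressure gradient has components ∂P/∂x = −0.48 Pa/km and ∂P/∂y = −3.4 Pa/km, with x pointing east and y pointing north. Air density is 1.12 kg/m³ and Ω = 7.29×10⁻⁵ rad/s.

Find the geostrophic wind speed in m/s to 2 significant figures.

Coriolis parameter at 28°N:
f = 2Ω sin φ = 2 × 7.29×10⁻⁵ × sin 28° = 6.84×10⁻⁵ s⁻¹
Component geostrophic relations (x east, y north):
u_g = −(1/(fρ)) ∂P/∂y,  v_g = (1/(fρ)) ∂P/∂x
u_g = −(−3.4×10⁻³)/(6.84×10⁻⁵ × 1.12) = 44.4 m/s;  v_g = (−0.48×10⁻³)/(6.84×10⁻⁵ × 1.12) = −6.26 m/s
|V_g| = √(u_g² + v_g²) = 44.8 m/s

45 m/s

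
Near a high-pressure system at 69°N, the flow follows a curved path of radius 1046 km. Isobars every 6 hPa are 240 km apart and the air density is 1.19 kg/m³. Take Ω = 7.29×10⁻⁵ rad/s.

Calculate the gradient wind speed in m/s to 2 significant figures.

Coriolis parameter at 69°N:
f = 2Ω sin φ = 2 × 7.29×10⁻⁵ × sin 69° = 1.36×10⁻⁴ s⁻¹
Pressure gradient: |∂P/∂n| = 600 Pa / 240000 m = 2.50×10⁻³ Pa/m
Geostrophic speed: V_g = |∂P/∂n|/(fρ) = 2.50×10⁻³/(1.36×10⁻⁴ × 1.19) = 15.4 m/s
Around a high, pressure-gradient force acts outward with centrifugal, so Coriolis balances both:
fV = (1/ρ)|∂P/∂n| + V²/R  →  V² − fR·V + fR·V_g = 0
With fR = 1.36×10⁻⁴ × 1046×10³ m = 142 m/s:
V = [fR − √((fR)² − 4 fR V_g)]/2 = [142 − √(142² − 4×142×15.4)]/2 = 17.6 m/s
Supergeostrophic (V > V_g = 15.4 m/s), as expected around a high.

18 m/s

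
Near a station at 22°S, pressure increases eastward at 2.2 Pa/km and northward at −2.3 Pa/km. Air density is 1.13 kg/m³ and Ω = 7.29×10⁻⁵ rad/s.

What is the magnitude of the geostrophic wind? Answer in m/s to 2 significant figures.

52 m/s

Coriolis parameter at 22°S:
f = 2Ω sin φ = 2 × 7.29×10⁻⁵ × sin 22° = 5.46×10⁻⁵ s⁻¹
In the Southern Hemisphere f is negative: f = −5.46×10⁻⁵ s⁻¹.
Component geostrophic relations (x east, y north):
u_g = −(1/(fρ)) ∂P/∂y,  v_g = (1/(fρ)) ∂P/∂x
u_g = −(−2.3×10⁻³)/(−5.46×10⁻⁵ × 1.13) = −37.3 m/s;  v_g = (2.2×10⁻³)/(−5.46×10⁻⁵ × 1.13) = −35.6 m/s
|V_g| = √(u_g² + v_g²) = 51.6 m/s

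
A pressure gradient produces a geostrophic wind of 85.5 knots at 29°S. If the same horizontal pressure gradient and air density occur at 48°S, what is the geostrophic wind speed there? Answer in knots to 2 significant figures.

56 knots

With the same pressure gradient and density, V_g ∝ 1/f ∝ 1/sin φ.
V₂ = V₁ · sin φ₁ / sin φ₂ = 85.5 × sin 29° / sin 48°
V₂ = 85.5 × 0.4848/0.7431 = 56 knots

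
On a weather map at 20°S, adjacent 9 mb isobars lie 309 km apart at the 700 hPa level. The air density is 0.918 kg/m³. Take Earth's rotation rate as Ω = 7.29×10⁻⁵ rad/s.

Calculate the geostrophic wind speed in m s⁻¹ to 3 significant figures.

63.6 m s⁻¹

Coriolis parameter at 20°S:
f = 2Ω sin φ = 2 × 7.29×10⁻⁵ × sin 20° = 4.99×10⁻⁵ s⁻¹
Pressure gradient: |∂P/∂n| = 900 Pa / 309000 m = 2.91×10⁻³ Pa/m
Geostrophic balance (pressure-gradient force = Coriolis force):
V_g = (1/(fρ)) |∂P/∂n| = 2.91×10⁻³ / (4.99×10⁻⁵ × 0.918) = 63.6 m/s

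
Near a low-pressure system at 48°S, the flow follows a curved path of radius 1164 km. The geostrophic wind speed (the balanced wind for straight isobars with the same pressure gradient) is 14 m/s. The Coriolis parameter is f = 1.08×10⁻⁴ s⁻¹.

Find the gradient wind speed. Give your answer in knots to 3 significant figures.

Around a low, centrifugal force acts outward with Coriolis, so pressure-gradient force balances both:
(1/ρ)|∂P/∂n| = fV + V²/R  →  V² + fR·V − fR·V_g = 0
With fR = 1.08×10⁻⁴ × 1164×10³ m = 126 m/s:
V = [−fR + √((fR)² + 4 fR V_g)]/2 = [−126 + √(126² + 4×126×14)]/2 = 12.7 m/s
Subgeostrophic (V < V_g = 14 m/s), as expected around a low.
Converting: 12.7 m/s × 1.944 = 24.7 knots

24.7 knots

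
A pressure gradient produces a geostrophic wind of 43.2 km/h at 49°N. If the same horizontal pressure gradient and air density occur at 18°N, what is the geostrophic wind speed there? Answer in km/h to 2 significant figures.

With the same pressure gradient and density, V_g ∝ 1/f ∝ 1/sin φ.
V₂ = V₁ · sin φ₁ / sin φ₂ = 43.2 × sin 49° / sin 18°
V₂ = 43.2 × 0.7547/0.3090 = 110 km/h

110 km/h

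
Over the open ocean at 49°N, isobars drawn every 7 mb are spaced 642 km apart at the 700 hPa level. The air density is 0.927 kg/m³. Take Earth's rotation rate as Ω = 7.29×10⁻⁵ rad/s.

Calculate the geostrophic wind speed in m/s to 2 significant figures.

Coriolis parameter at 49°N:
f = 2Ω sin φ = 2 × 7.29×10⁻⁵ × sin 49° = 1.10×10⁻⁴ s⁻¹
Pressure gradient: |∂P/∂n| = 700 Pa / 642000 m = 1.09×10⁻³ Pa/m
Geostrophic balance (pressure-gradient force = Coriolis force):
V_g = (1/(fρ)) |∂P/∂n| = 1.09×10⁻³ / (1.10×10⁻⁴ × 0.927) = 10.7 m/s

11 m/s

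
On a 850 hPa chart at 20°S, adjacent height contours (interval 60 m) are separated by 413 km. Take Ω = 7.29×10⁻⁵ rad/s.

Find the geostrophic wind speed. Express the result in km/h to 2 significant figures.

Coriolis parameter at 20°S:
f = 2Ω sin φ = 2 × 7.29×10⁻⁵ × sin 20° = 4.99×10⁻⁵ s⁻¹
Height gradient: |∂Z/∂n| = 60 m / 413000 m = 1.45×10⁻⁴
On a pressure surface, geostrophic balance gives V_g = (g/f)|∂Z/∂n|:
V_g = 9.81 × 1.45×10⁻⁴ / 4.99×10⁻⁵ = 28.6 m/s
Converting: 28.6 m/s × 3.6 = 100 km/h

100 km/h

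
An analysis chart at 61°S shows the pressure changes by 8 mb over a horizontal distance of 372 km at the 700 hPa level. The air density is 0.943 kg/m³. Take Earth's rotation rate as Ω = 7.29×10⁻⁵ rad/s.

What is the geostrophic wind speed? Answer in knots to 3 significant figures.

34.8 knots

Coriolis parameter at 61°S:
f = 2Ω sin φ = 2 × 7.29×10⁻⁵ × sin 61° = 1.28×10⁻⁴ s⁻¹
Pressure gradient: |∂P/∂n| = 800 Pa / 372000 m = 2.15×10⁻³ Pa/m
Geostrophic balance (pressure-gradient force = Coriolis force):
V_g = (1/(fρ)) |∂P/∂n| = 2.15×10⁻³ / (1.28×10⁻⁴ × 0.943) = 17.9 m/s
Converting: 17.9 m/s × 1.944 = 34.8 knots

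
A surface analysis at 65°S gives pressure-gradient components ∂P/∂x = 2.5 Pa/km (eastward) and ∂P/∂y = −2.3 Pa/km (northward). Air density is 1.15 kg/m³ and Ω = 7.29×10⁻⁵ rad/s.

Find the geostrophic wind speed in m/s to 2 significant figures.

Coriolis parameter at 65°S:
f = 2Ω sin φ = 2 × 7.29×10⁻⁵ × sin 65° = 1.32×10⁻⁴ s⁻¹
In the Southern Hemisphere f is negative: f = −1.32×10⁻⁴ s⁻¹.
Component geostrophic relations (x east, y north):
u_g = −(1/(fρ)) ∂P/∂y,  v_g = (1/(fρ)) ∂P/∂x
u_g = −(−2.3×10⁻³)/(−1.32×10⁻⁴ × 1.15) = −15.1 m/s;  v_g = (2.5×10⁻³)/(−1.32×10⁻⁴ × 1.15) = −16.5 m/s
|V_g| = √(u_g² + v_g²) = 22.4 m/s

22 m/s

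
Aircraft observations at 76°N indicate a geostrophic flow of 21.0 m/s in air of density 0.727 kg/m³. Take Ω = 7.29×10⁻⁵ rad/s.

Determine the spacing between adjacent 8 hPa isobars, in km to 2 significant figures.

370 km

Coriolis parameter at 76°N:
f = 2Ω sin φ = 2 × 7.29×10⁻⁵ × sin 76° = 1.41×10⁻⁴ s⁻¹
Geostrophic balance rearranged: |∂P/∂n| = f ρ V_g
|∂P/∂n| = 1.41×10⁻⁴ × 0.727 × 21.0 = 2.16×10⁻³ Pa/m
Isobar spacing: Δn = ΔP/|∂P/∂n| = 800 Pa / 2.16×10⁻³ Pa/m = 370403 m ≈ 370 km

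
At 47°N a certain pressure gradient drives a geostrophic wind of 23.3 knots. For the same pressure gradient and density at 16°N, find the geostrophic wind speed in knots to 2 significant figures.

With the same pressure gradient and density, V_g ∝ 1/f ∝ 1/sin φ.
V₂ = V₁ · sin φ₁ / sin φ₂ = 23.3 × sin 47° / sin 16°
V₂ = 23.3 × 0.7314/0.2756 = 62 knots

62 knots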